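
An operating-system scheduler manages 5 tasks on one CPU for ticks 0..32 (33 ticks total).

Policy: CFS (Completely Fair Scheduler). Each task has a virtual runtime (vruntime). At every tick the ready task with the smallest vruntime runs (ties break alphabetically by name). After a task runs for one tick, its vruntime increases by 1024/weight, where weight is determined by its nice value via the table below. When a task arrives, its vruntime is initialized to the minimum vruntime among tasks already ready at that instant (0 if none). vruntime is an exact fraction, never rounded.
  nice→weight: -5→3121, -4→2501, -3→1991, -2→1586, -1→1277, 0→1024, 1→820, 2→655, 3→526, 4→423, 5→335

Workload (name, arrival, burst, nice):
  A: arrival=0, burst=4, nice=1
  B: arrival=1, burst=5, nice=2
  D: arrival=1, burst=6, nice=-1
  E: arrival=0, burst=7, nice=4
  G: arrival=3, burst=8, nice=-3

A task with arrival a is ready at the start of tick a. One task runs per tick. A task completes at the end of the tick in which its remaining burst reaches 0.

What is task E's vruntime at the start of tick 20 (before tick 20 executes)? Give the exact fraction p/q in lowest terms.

t=0: vr[A=0 E=0] → run A
t=1: vr[A=256/205 B=0 D=0 E=0] → run B
t=2: vr[A=256/205 B=1024/655 D=0 E=0] → run D
t=3: vr[A=256/205 B=1024/655 D=1024/1277 E=0 G=0] → run E
t=4: vr[A=256/205 B=1024/655 D=1024/1277 E=1024/423 G=0] → run G
t=5: vr[A=256/205 B=1024/655 D=1024/1277 E=1024/423 G=1024/1991] → run G
t=6: vr[A=256/205 B=1024/655 D=1024/1277 E=1024/423 G=2048/1991] → run D
t=7: vr[A=256/205 B=1024/655 D=2048/1277 E=1024/423 G=2048/1991] → run G
t=8: vr[A=256/205 B=1024/655 D=2048/1277 E=1024/423 G=3072/1991] → run A
t=9: vr[A=512/205 B=1024/655 D=2048/1277 E=1024/423 G=3072/1991] → run G
t=10: vr[A=512/205 B=1024/655 D=2048/1277 E=1024/423 G=4096/1991] → run B
t=11: vr[A=512/205 B=2048/655 D=2048/1277 E=1024/423 G=4096/1991] → run D
t=12: vr[A=512/205 B=2048/655 D=3072/1277 E=1024/423 G=4096/1991] → run G
t=13: vr[A=512/205 B=2048/655 D=3072/1277 E=1024/423 G=5120/1991] → run D
t=14: vr[A=512/205 B=2048/655 D=4096/1277 E=1024/423 G=5120/1991] → run E
t=15: vr[A=512/205 B=2048/655 D=4096/1277 E=2048/423 G=5120/1991] → run A
t=16: vr[A=768/205 B=2048/655 D=4096/1277 E=2048/423 G=5120/1991] → run G
t=17: vr[A=768/205 B=2048/655 D=4096/1277 E=2048/423 G=6144/1991] → run G
t=18: vr[A=768/205 B=2048/655 D=4096/1277 E=2048/423 G=7168/1991] → run B
t=19: vr[A=768/205 B=3072/655 D=4096/1277 E=2048/423 G=7168/1991] → run D
t=20: vr[A=768/205 B=3072/655 D=5120/1277 E=2048/423 G=7168/1991] → run G
t=21: vr[A=768/205 B=3072/655 D=5120/1277 E=2048/423] → run A
t=22: vr[B=3072/655 D=5120/1277 E=2048/423] → run D
t=23: vr[B=3072/655 E=2048/423] → run B
t=24: vr[B=4096/655 E=2048/423] → run E
t=25: vr[B=4096/655 E=1024/141] → run B
t=26: vr[E=1024/141] → run E
t=27: vr[E=4096/423] → run E
t=28: vr[E=5120/423] → run E
t=29: vr[E=2048/141] → run E
t=30: (idle)
t=31: (idle)
t=32: (idle)

vruntime(E, start of tick 20) = 2048/423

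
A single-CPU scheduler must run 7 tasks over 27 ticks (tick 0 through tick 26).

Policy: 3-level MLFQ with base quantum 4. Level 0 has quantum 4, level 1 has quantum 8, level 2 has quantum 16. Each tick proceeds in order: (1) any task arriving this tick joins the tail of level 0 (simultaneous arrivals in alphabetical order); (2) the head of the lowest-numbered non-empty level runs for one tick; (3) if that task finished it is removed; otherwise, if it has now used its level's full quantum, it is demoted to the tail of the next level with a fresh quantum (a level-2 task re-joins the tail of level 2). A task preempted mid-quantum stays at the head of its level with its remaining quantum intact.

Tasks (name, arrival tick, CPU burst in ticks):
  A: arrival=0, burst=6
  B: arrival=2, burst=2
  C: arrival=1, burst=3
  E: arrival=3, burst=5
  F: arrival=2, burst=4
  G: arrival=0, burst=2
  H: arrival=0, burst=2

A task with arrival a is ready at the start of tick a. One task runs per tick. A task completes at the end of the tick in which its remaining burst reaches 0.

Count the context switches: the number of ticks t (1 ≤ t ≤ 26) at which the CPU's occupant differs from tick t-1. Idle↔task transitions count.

context switches = 9

t=0: L0/L1/L2 = AGH/-/- → run A
t=1: L0/L1/L2 = AGHC/-/- → run A
t=2: L0/L1/L2 = AGHCBF/-/- → run A
t=3: L0/L1/L2 = AGHCBFE/-/- → run A
t=4: L0/L1/L2 = GHCBFE/A/- → run G
t=5: L0/L1/L2 = GHCBFE/A/- → run G
t=6: L0/L1/L2 = HCBFE/A/- → run H
t=7: L0/L1/L2 = HCBFE/A/- → run H
t=8: L0/L1/L2 = CBFE/A/- → run C
t=9: L0/L1/L2 = CBFE/A/- → run C
t=10: L0/L1/L2 = CBFE/A/- → run C
t=11: L0/L1/L2 = BFE/A/- → run B
t=12: L0/L1/L2 = BFE/A/- → run B
t=13: L0/L1/L2 = FE/A/- → run F
t=14: L0/L1/L2 = FE/A/- → run F
t=15: L0/L1/L2 = FE/A/- → run F
t=16: L0/L1/L2 = FE/A/- → run F
t=17: L0/L1/L2 = E/A/- → run E
t=18: L0/L1/L2 = E/A/- → run E
t=19: L0/L1/L2 = E/A/- → run E
t=20: L0/L1/L2 = E/A/- → run E
t=21: L0/L1/L2 = -/AE/- → run A
t=22: L0/L1/L2 = -/AE/- → run A
t=23: L0/L1/L2 = -/E/- → run E
t=24: (idle)
t=25: (idle)
t=26: (idle)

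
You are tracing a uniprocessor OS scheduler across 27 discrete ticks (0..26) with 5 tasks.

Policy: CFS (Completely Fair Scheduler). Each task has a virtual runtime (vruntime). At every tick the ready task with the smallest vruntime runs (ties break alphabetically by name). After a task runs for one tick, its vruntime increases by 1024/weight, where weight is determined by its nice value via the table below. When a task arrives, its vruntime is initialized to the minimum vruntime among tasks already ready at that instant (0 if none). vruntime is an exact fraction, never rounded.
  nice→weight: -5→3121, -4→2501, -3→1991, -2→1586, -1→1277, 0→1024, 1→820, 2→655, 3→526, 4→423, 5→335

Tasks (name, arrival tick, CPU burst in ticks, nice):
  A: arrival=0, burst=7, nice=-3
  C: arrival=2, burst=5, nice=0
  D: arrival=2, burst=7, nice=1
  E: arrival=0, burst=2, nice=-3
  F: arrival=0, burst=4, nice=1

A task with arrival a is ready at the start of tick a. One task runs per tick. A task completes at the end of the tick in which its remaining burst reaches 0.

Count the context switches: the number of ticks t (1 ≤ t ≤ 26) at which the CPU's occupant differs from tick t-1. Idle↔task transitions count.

t=0: vr[A=0 E=0 F=0] → run A
t=1: vr[A=1024/1991 E=0 F=0] → run E
t=2: vr[A=1024/1991 C=0 D=0 E=1024/1991 F=0] → run C
t=3: vr[A=1024/1991 C=1 D=0 E=1024/1991 F=0] → run D
t=4: vr[A=1024/1991 C=1 D=256/205 E=1024/1991 F=0] → run F
t=5: vr[A=1024/1991 C=1 D=256/205 E=1024/1991 F=256/205] → run A
t=6: vr[A=2048/1991 C=1 D=256/205 E=1024/1991 F=256/205] → run E
t=7: vr[A=2048/1991 C=1 D=256/205 F=256/205] → run C
t=8: vr[A=2048/1991 C=2 D=256/205 F=256/205] → run A
t=9: vr[A=3072/1991 C=2 D=256/205 F=256/205] → run D
t=10: vr[A=3072/1991 C=2 D=512/205 F=256/205] → run F
t=11: vr[A=3072/1991 C=2 D=512/205 F=512/205] → run A
t=12: vr[A=4096/1991 C=2 D=512/205 F=512/205] → run C
t=13: vr[A=4096/1991 C=3 D=512/205 F=512/205] → run A
t=14: vr[A=5120/1991 C=3 D=512/205 F=512/205] → run D
t=15: vr[A=5120/1991 C=3 D=768/205 F=512/205] → run F
t=16: vr[A=5120/1991 C=3 D=768/205 F=768/205] → run A
t=17: vr[A=6144/1991 C=3 D=768/205 F=768/205] → run C
t=18: vr[A=6144/1991 C=4 D=768/205 F=768/205] → run A
t=19: vr[C=4 D=768/205 F=768/205] → run D
t=20: vr[C=4 D=1024/205 F=768/205] → run F
t=21: vr[C=4 D=1024/205] → run C
t=22: vr[D=1024/205] → run D
t=23: vr[D=256/41] → run D
t=24: vr[D=1536/205] → run D
t=25: (idle)
t=26: (idle)

context switches = 23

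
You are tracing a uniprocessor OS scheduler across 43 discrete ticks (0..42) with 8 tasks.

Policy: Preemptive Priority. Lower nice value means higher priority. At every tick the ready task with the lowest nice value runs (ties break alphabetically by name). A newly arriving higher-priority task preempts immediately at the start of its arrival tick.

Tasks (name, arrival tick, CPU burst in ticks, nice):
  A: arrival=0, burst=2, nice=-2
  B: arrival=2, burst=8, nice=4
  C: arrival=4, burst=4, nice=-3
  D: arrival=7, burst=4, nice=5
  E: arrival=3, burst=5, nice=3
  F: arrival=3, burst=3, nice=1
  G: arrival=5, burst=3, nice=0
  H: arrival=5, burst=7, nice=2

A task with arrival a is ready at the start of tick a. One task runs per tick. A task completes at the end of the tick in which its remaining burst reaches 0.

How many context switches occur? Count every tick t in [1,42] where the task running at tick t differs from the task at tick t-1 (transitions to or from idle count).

t=0: ready={A} → run A
t=1: ready={A} → run A
t=2: ready={B} → run B
t=3: ready={B,E,F} → run F
t=4: ready={B,C,E,F} → run C
t=5: ready={B,C,E,F,G,H} → run C
t=6: ready={B,C,E,F,G,H} → run C
t=7: ready={B,C,D,E,F,G,H} → run C
t=8: ready={B,D,E,F,G,H} → run G
t=9: ready={B,D,E,F,G,H} → run G
t=10: ready={B,D,E,F,G,H} → run G
t=11: ready={B,D,E,F,H} → run F
t=12: ready={B,D,E,F,H} → run F
t=13: ready={B,D,E,H} → run H
t=14: ready={B,D,E,H} → run H
t=15: ready={B,D,E,H} → run H
t=16: ready={B,D,E,H} → run H
t=17: ready={B,D,E,H} → run H
t=18: ready={B,D,E,H} → run H
t=19: ready={B,D,E,H} → run H
t=20: ready={B,D,E} → run E
t=21: ready={B,D,E} → run E
t=22: ready={B,D,E} → run E
t=23: ready={B,D,E} → run E
t=24: ready={B,D,E} → run E
t=25: ready={B,D} → run B
t=26: ready={B,D} → run B
t=27: ready={B,D} → run B
t=28: ready={B,D} → run B
t=29: ready={B,D} → run B
t=30: ready={B,D} → run B
t=31: ready={B,D} → run B
t=32: ready={D} → run D
t=33: ready={D} → run D
t=34: ready={D} → run D
t=35: ready={D} → run D
t=36: (idle)
t=37: (idle)
t=38: (idle)
t=39: (idle)
t=40: (idle)
t=41: (idle)
t=42: (idle)

context switches = 10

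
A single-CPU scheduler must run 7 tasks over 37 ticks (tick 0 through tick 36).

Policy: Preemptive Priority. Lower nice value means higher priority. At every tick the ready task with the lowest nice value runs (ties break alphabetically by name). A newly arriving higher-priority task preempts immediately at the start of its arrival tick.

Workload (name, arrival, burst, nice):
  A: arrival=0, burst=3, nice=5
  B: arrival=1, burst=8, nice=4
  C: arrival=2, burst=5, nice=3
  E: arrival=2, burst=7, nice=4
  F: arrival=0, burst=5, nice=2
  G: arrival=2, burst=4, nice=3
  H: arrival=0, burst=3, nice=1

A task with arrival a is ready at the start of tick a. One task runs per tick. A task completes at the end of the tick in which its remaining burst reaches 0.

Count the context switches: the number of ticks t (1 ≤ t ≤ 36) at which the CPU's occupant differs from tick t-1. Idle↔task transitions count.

t=0: ready={A,F,H} → run H
t=1: ready={A,B,F,H} → run H
t=2: ready={A,B,C,E,F,G,H} → run H
t=3: ready={A,B,C,E,F,G} → run F
t=4: ready={A,B,C,E,F,G} → run F
t=5: ready={A,B,C,E,F,G} → run F
t=6: ready={A,B,C,E,F,G} → run F
t=7: ready={A,B,C,E,F,G} → run F
t=8: ready={A,B,C,E,G} → run C
t=9: ready={A,B,C,E,G} → run C
t=10: ready={A,B,C,E,G} → run C
t=11: ready={A,B,C,E,G} → run C
t=12: ready={A,B,C,E,G} → run C
t=13: ready={A,B,E,G} → run G
t=14: ready={A,B,E,G} → run G
t=15: ready={A,B,E,G} → run G
t=16: ready={A,B,E,G} → run G
t=17: ready={A,B,E} → run B
t=18: ready={A,B,E} → run B
t=19: ready={A,B,E} → run B
t=20: ready={A,B,E} → run B
t=21: ready={A,B,E} → run B
t=22: ready={A,B,E} → run B
t=23: ready={A,B,E} → run B
t=24: ready={A,B,E} → run B
t=25: ready={A,E} → run E
t=26: ready={A,E} → run E
t=27: ready={A,E} → run E
t=28: ready={A,E} → run E
t=29: ready={A,E} → run E
t=30: ready={A,E} → run E
t=31: ready={A,E} → run E
t=32: ready={A} → run A
t=33: ready={A} → run A
t=34: ready={A} → run A
t=35: (idle)
t=36: (idle)

context switches = 7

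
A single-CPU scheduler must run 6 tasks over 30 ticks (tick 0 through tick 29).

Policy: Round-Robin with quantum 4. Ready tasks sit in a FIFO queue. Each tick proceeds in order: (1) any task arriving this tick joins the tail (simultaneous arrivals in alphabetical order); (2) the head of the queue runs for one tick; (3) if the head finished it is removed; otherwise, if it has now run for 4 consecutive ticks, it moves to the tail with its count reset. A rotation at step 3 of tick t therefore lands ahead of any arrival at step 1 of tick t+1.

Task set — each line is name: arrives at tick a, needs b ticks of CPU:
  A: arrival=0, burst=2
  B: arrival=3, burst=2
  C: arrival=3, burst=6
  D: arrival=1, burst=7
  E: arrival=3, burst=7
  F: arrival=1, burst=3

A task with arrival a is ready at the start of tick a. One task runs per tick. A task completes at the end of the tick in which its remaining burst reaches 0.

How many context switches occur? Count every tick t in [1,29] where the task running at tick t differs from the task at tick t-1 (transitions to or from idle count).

context switches = 9

t=0: queue=[A] q_used=0 → run A
t=1: queue=[A,D,F] q_used=1 → run A
t=2: queue=[D,F] q_used=0 → run D
t=3: queue=[D,F,B,C,E] q_used=1 → run D
t=4: queue=[D,F,B,C,E] q_used=2 → run D
t=5: queue=[D,F,B,C,E] q_used=3 → run D
t=6: queue=[F,B,C,E,D] q_used=0 → run F
t=7: queue=[F,B,C,E,D] q_used=1 → run F
t=8: queue=[F,B,C,E,D] q_used=2 → run F
t=9: queue=[B,C,E,D] q_used=0 → run B
t=10: queue=[B,C,E,D] q_used=1 → run B
t=11: queue=[C,E,D] q_used=0 → run C
t=12: queue=[C,E,D] q_used=1 → run C
t=13: queue=[C,E,D] q_used=2 → run C
t=14: queue=[C,E,D] q_used=3 → run C
t=15: queue=[E,D,C] q_used=0 → run E
t=16: queue=[E,D,C] q_used=1 → run E
t=17: queue=[E,D,C] q_used=2 → run E
t=18: queue=[E,D,C] q_used=3 → run E
t=19: queue=[D,C,E] q_used=0 → run D
t=20: queue=[D,C,E] q_used=1 → run D
t=21: queue=[D,C,E] q_used=2 → run D
t=22: queue=[C,E] q_used=0 → run C
t=23: queue=[C,E] q_used=1 → run C
t=24: queue=[E] q_used=0 → run E
t=25: queue=[E] q_used=1 → run E
t=26: queue=[E] q_used=2 → run E
t=27: (idle)
t=28: (idle)
t=29: (idle)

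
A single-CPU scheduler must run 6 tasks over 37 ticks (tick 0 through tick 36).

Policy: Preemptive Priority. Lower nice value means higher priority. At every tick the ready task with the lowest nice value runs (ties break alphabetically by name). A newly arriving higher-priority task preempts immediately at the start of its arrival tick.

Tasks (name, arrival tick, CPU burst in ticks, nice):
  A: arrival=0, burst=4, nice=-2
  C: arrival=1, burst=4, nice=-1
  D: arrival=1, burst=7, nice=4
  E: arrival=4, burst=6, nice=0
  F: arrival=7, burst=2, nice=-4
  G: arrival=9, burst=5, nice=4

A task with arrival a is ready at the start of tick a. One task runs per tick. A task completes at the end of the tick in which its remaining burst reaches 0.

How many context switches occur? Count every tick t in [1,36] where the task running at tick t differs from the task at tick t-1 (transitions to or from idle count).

t=0: ready={A} → run A
t=1: ready={A,C,D} → run A
t=2: ready={A,C,D} → run A
t=3: ready={A,C,D} → run A
t=4: ready={C,D,E} → run C
t=5: ready={C,D,E} → run C
t=6: ready={C,D,E} → run C
t=7: ready={C,D,E,F} → run F
t=8: ready={C,D,E,F} → run F
t=9: ready={C,D,E,G} → run C
t=10: ready={D,E,G} → run E
t=11: ready={D,E,G} → run E
t=12: ready={D,E,G} → run E
t=13: ready={D,E,G} → run E
t=14: ready={D,E,G} → run E
t=15: ready={D,E,G} → run E
t=16: ready={D,G} → run D
t=17: ready={D,G} → run D
t=18: ready={D,G} → run D
t=19: ready={D,G} → run D
t=20: ready={D,G} → run D
t=21: ready={D,G} → run D
t=22: ready={D,G} → run D
t=23: ready={G} → run G
t=24: ready={G} → run G
t=25: ready={G} → run G
t=26: ready={G} → run G
t=27: ready={G} → run G
t=28: (idle)
t=29: (idle)
t=30: (idle)
t=31: (idle)
t=32: (idle)
t=33: (idle)
t=34: (idle)
t=35: (idle)
t=36: (idle)

context switches = 7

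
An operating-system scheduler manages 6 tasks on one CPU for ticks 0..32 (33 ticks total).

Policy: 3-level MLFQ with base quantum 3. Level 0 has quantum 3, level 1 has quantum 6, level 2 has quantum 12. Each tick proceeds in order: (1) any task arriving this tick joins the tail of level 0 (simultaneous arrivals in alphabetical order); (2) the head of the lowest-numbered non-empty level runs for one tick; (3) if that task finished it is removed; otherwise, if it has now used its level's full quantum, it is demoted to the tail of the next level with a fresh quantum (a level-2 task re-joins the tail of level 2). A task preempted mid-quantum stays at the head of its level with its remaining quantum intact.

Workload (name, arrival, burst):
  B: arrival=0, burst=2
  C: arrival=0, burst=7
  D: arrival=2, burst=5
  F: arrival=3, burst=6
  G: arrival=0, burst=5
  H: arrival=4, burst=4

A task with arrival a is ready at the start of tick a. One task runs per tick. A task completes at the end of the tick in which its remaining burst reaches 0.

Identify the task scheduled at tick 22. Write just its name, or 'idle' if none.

running at tick 22 = G

t=0: L0/L1/L2 = BCG/-/- → run B
t=1: L0/L1/L2 = BCG/-/- → run B
t=2: L0/L1/L2 = CGD/-/- → run C
t=3: L0/L1/L2 = CGDF/-/- → run C
t=4: L0/L1/L2 = CGDFH/-/- → run C
t=5: L0/L1/L2 = GDFH/C/- → run G
t=6: L0/L1/L2 = GDFH/C/- → run G
t=7: L0/L1/L2 = GDFH/C/- → run G
t=8: L0/L1/L2 = DFH/CG/- → run D
t=9: L0/L1/L2 = DFH/CG/- → run D
t=10: L0/L1/L2 = DFH/CG/- → run D
t=11: L0/L1/L2 = FH/CGD/- → run F
t=12: L0/L1/L2 = FH/CGD/- → run F
t=13: L0/L1/L2 = FH/CGD/- → run F
t=14: L0/L1/L2 = H/CGDF/- → run H
t=15: L0/L1/L2 = H/CGDF/- → run H
t=16: L0/L1/L2 = H/CGDF/- → run H
t=17: L0/L1/L2 = -/CGDFH/- → run C
t=18: L0/L1/L2 = -/CGDFH/- → run C
t=19: L0/L1/L2 = -/CGDFH/- → run C
t=20: L0/L1/L2 = -/CGDFH/- → run C
t=21: L0/L1/L2 = -/GDFH/- → run G
t=22: L0/L1/L2 = -/GDFH/- → run G
t=23: L0/L1/L2 = -/DFH/- → run D
t=24: L0/L1/L2 = -/DFH/- → run D
t=25: L0/L1/L2 = -/FH/- → run F
t=26: L0/L1/L2 = -/FH/- → run F
t=27: L0/L1/L2 = -/FH/- → run F
t=28: L0/L1/L2 = -/H/- → run H
t=29: (idle)
t=30: (idle)
t=31: (idle)
t=32: (idle)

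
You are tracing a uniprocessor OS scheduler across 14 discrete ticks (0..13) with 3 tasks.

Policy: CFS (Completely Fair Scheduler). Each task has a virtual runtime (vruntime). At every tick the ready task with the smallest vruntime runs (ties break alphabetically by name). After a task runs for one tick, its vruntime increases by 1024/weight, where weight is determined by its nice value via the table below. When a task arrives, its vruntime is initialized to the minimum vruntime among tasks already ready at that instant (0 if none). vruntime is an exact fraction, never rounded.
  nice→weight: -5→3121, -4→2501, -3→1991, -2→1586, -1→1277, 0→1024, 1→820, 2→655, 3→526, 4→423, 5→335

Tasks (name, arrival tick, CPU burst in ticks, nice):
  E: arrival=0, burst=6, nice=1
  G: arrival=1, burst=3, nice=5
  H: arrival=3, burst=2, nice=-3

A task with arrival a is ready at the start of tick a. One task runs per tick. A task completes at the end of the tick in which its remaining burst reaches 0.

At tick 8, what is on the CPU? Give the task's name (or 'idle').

running at tick 8 = E

t=0: vr[E=0] → run E
t=1: vr[E=256/205 G=256/205] → run E
t=2: vr[E=512/205 G=256/205] → run G
t=3: vr[E=512/205 G=59136/13735 H=512/205] → run E
t=4: vr[E=768/205 G=59136/13735 H=512/205] → run H
t=5: vr[E=768/205 G=59136/13735 H=1229312/408155] → run H
t=6: vr[E=768/205 G=59136/13735] → run E
t=7: vr[E=1024/205 G=59136/13735] → run G
t=8: vr[E=1024/205 G=20224/2747] → run E
t=9: vr[E=256/41 G=20224/2747] → run E
t=10: vr[G=20224/2747] → run G
t=11: (idle)
t=12: (idle)
t=13: (idle)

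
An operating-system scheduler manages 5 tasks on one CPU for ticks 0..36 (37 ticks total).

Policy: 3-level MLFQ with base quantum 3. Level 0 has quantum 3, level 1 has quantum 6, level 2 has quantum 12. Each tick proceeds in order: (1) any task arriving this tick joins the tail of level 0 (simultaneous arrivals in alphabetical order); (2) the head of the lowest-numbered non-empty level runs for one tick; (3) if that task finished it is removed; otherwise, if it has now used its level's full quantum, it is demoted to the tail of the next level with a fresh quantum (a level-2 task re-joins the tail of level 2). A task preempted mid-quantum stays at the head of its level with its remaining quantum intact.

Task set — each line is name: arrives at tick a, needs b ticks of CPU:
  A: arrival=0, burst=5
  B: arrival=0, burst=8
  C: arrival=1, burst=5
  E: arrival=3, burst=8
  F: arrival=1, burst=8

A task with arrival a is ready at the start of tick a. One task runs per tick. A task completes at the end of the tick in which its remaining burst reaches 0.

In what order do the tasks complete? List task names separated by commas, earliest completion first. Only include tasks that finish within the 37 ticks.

t=0: L0/L1/L2 = AB/-/- → run A
t=1: L0/L1/L2 = ABCF/-/- → run A
t=2: L0/L1/L2 = ABCF/-/- → run A
t=3: L0/L1/L2 = BCFE/A/- → run B
t=4: L0/L1/L2 = BCFE/A/- → run B
t=5: L0/L1/L2 = BCFE/A/- → run B
t=6: L0/L1/L2 = CFE/AB/- → run C
t=7: L0/L1/L2 = CFE/AB/- → run C
t=8: L0/L1/L2 = CFE/AB/- → run C
t=9: L0/L1/L2 = FE/ABC/- → run F
t=10: L0/L1/L2 = FE/ABC/- → run F
t=11: L0/L1/L2 = FE/ABC/- → run F
t=12: L0/L1/L2 = E/ABCF/- → run E
t=13: L0/L1/L2 = E/ABCF/- → run E
t=14: L0/L1/L2 = E/ABCF/- → run E
t=15: L0/L1/L2 = -/ABCFE/- → run A
t=16: L0/L1/L2 = -/ABCFE/- → run A
t=17: L0/L1/L2 = -/BCFE/- → run B
t=18: L0/L1/L2 = -/BCFE/- → run B
t=19: L0/L1/L2 = -/BCFE/- → run B
t=20: L0/L1/L2 = -/BCFE/- → run B
t=21: L0/L1/L2 = -/BCFE/- → run B
t=22: L0/L1/L2 = -/CFE/- → run C
t=23: L0/L1/L2 = -/CFE/- → run C
t=24: L0/L1/L2 = -/FE/- → run F
t=25: L0/L1/L2 = -/FE/- → run F
t=26: L0/L1/L2 = -/FE/- → run F
t=27: L0/L1/L2 = -/FE/- → run F
t=28: L0/L1/L2 = -/FE/- → run F
t=29: L0/L1/L2 = -/E/- → run E
t=30: L0/L1/L2 = -/E/- → run E
t=31: L0/L1/L2 = -/E/- → run E
t=32: L0/L1/L2 = -/E/- → run E
t=33: L0/L1/L2 = -/E/- → run E
t=34: (idle)
t=35: (idle)
t=36: (idle)

completion order = A, B, C, F, E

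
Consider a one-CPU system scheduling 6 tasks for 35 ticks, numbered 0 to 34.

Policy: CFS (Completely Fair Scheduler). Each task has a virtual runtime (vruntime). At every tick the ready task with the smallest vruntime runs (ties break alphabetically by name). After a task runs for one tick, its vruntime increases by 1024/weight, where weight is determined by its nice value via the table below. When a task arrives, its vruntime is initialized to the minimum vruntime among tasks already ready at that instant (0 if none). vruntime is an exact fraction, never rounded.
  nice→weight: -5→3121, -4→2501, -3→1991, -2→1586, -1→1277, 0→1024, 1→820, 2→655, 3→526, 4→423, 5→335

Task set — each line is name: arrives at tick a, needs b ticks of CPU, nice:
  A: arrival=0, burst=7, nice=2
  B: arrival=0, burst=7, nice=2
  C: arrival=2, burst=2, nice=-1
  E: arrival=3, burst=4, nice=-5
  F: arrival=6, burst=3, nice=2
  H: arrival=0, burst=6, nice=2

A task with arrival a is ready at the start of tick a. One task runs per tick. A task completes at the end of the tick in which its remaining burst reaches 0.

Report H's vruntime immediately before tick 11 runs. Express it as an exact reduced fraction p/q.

t=0: vr[A=0 B=0 H=0] → run A
t=1: vr[A=1024/655 B=0 H=0] → run B
t=2: vr[A=1024/655 B=1024/655 C=0 H=0] → run C
t=3: vr[A=1024/655 B=1024/655 C=1024/1277 E=0 H=0] → run E
t=4: vr[A=1024/655 B=1024/655 C=1024/1277 E=1024/3121 H=0] → run H
t=5: vr[A=1024/655 B=1024/655 C=1024/1277 E=1024/3121 H=1024/655] → run E
t=6: vr[A=1024/655 B=1024/655 C=1024/1277 E=2048/3121 F=2048/3121 H=1024/655] → run E
t=7: vr[A=1024/655 B=1024/655 C=1024/1277 E=3072/3121 F=2048/3121 H=1024/655] → run F
t=8: vr[A=1024/655 B=1024/655 C=1024/1277 E=3072/3121 F=4537344/2044255 H=1024/655] → run C
t=9: vr[A=1024/655 B=1024/655 E=3072/3121 F=4537344/2044255 H=1024/655] → run E
t=10: vr[A=1024/655 B=1024/655 F=4537344/2044255 H=1024/655] → run A
t=11: vr[A=2048/655 B=1024/655 F=4537344/2044255 H=1024/655] → run B
t=12: vr[A=2048/655 B=2048/655 F=4537344/2044255 H=1024/655] → run H
t=13: vr[A=2048/655 B=2048/655 F=4537344/2044255 H=2048/655] → run F
t=14: vr[A=2048/655 B=2048/655 F=7733248/2044255 H=2048/655] → run A
t=15: vr[A=3072/655 B=2048/655 F=7733248/2044255 H=2048/655] → run B
t=16: vr[A=3072/655 B=3072/655 F=7733248/2044255 H=2048/655] → run H
t=17: vr[A=3072/655 B=3072/655 F=7733248/2044255 H=3072/655] → run F
t=18: vr[A=3072/655 B=3072/655 H=3072/655] → run A
t=19: vr[A=4096/655 B=3072/655 H=3072/655] → run B
t=20: vr[A=4096/655 B=4096/655 H=3072/655] → run H
t=21: vr[A=4096/655 B=4096/655 H=4096/655] → run A
t=22: vr[A=1024/131 B=4096/655 H=4096/655] → run B
t=23: vr[A=1024/131 B=1024/131 H=4096/655] → run H
t=24: vr[A=1024/131 B=1024/131 H=1024/131] → run A
t=25: vr[A=6144/655 B=1024/131 H=1024/131] → run B
t=26: vr[A=6144/655 B=6144/655 H=1024/131] → run H
t=27: vr[A=6144/655 B=6144/655] → run A
t=28: vr[B=6144/655] → run B
t=29: (idle)
t=30: (idle)
t=31: (idle)
t=32: (idle)
t=33: (idle)
t=34: (idle)

vruntime(H, start of tick 11) = 1024/655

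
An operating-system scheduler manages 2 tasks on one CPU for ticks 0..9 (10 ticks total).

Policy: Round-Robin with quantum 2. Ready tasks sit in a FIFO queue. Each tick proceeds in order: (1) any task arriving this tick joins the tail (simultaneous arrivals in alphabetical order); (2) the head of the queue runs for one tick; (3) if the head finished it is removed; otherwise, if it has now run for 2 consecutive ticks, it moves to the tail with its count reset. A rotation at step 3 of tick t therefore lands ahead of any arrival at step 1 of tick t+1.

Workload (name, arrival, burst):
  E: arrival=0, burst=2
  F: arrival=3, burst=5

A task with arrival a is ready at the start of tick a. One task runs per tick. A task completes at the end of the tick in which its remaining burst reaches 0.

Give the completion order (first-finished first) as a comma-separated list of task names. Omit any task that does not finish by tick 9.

t=0: queue=[E] q_used=0 → run E
t=1: queue=[E] q_used=1 → run E
t=2: (idle)
t=3: queue=[F] q_used=0 → run F
t=4: queue=[F] q_used=1 → run F
t=5: queue=[F] q_used=0 → run F
t=6: queue=[F] q_used=1 → run F
t=7: queue=[F] q_used=0 → run F
t=8: (idle)
t=9: (idle)

completion order = E, F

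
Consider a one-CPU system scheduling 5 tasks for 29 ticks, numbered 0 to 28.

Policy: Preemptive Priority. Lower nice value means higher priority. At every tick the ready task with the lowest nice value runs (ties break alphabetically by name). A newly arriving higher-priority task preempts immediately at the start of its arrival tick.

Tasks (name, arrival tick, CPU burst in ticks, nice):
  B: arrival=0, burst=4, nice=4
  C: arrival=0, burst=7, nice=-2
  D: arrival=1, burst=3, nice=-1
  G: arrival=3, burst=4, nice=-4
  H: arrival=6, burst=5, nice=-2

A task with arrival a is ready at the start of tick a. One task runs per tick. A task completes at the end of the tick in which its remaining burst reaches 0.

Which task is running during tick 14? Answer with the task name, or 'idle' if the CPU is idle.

t=0: ready={B,C} → run C
t=1: ready={B,C,D} → run C
t=2: ready={B,C,D} → run C
t=3: ready={B,C,D,G} → run G
t=4: ready={B,C,D,G} → run G
t=5: ready={B,C,D,G} → run G
t=6: ready={B,C,D,G,H} → run G
t=7: ready={B,C,D,H} → run C
t=8: ready={B,C,D,H} → run C
t=9: ready={B,C,D,H} → run C
t=10: ready={B,C,D,H} → run C
t=11: ready={B,D,H} → run H
t=12: ready={B,D,H} → run H
t=13: ready={B,D,H} → run H
t=14: ready={B,D,H} → run H
t=15: ready={B,D,H} → run H
t=16: ready={B,D} → run D
t=17: ready={B,D} → run D
t=18: ready={B,D} → run D
t=19: ready={B} → run B
t=20: ready={B} → run B
t=21: ready={B} → run B
t=22: ready={B} → run B
t=23: (idle)
t=24: (idle)
t=25: (idle)
t=26: (idle)
t=27: (idle)
t=28: (idle)

running at tick 14 = H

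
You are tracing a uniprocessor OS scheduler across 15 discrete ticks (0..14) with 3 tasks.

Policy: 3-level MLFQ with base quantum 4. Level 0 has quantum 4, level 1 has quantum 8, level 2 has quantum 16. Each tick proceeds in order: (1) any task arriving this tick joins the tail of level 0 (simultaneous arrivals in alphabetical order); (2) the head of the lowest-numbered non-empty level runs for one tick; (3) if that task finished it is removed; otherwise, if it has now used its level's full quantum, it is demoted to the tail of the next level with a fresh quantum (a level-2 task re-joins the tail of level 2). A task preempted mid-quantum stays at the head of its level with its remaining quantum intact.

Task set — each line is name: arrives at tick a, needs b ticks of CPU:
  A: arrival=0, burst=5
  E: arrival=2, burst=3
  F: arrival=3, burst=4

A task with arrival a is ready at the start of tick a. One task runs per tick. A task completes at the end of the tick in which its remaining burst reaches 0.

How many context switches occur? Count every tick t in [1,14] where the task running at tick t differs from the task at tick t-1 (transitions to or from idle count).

t=0: L0/L1/L2 = A/-/- → run A
t=1: L0/L1/L2 = A/-/- → run A
t=2: L0/L1/L2 = AE/-/- → run A
t=3: L0/L1/L2 = AEF/-/- → run A
t=4: L0/L1/L2 = EF/A/- → run E
t=5: L0/L1/L2 = EF/A/- → run E
t=6: L0/L1/L2 = EF/A/- → run E
t=7: L0/L1/L2 = F/A/- → run F
t=8: L0/L1/L2 = F/A/- → run F
t=9: L0/L1/L2 = F/A/- → run F
t=10: L0/L1/L2 = F/A/- → run F
t=11: L0/L1/L2 = -/A/- → run A
t=12: (idle)
t=13: (idle)
t=14: (idle)

context switches = 4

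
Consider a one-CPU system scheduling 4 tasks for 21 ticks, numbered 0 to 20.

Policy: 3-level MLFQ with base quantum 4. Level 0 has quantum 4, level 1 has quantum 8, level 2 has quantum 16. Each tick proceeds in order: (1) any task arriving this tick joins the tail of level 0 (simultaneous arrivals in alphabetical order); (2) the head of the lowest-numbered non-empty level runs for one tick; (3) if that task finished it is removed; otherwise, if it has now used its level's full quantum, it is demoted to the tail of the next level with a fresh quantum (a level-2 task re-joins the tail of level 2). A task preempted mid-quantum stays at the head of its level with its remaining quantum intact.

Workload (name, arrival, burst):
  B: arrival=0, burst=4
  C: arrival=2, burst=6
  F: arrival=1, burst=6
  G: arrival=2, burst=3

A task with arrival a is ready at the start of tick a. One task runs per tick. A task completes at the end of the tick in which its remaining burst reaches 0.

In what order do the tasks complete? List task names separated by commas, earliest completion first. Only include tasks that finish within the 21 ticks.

t=0: L0/L1/L2 = B/-/- → run B
t=1: L0/L1/L2 = BF/-/- → run B
t=2: L0/L1/L2 = BFCG/-/- → run B
t=3: L0/L1/L2 = BFCG/-/- → run B
t=4: L0/L1/L2 = FCG/-/- → run F
t=5: L0/L1/L2 = FCG/-/- → run F
t=6: L0/L1/L2 = FCG/-/- → run F
t=7: L0/L1/L2 = FCG/-/- → run F
t=8: L0/L1/L2 = CG/F/- → run C
t=9: L0/L1/L2 = CG/F/- → run C
t=10: L0/L1/L2 = CG/F/- → run C
t=11: L0/L1/L2 = CG/F/- → run C
t=12: L0/L1/L2 = G/FC/- → run G
t=13: L0/L1/L2 = G/FC/- → run G
t=14: L0/L1/L2 = G/FC/- → run G
t=15: L0/L1/L2 = -/FC/- → run F
t=16: L0/L1/L2 = -/FC/- → run F
t=17: L0/L1/L2 = -/C/- → run C
t=18: L0/L1/L2 = -/C/- → run C
t=19: (idle)
t=20: (idle)

completion order = B, G, F, C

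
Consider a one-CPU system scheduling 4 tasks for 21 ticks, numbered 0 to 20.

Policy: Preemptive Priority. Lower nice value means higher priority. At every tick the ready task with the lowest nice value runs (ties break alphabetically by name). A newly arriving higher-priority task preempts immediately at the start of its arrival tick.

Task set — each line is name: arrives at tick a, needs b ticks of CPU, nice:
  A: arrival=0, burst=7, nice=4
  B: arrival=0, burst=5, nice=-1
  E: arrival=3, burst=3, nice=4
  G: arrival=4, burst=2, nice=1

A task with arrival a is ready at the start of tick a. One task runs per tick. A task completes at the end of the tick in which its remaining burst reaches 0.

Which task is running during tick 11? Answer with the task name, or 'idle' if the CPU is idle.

t=0: ready={A,B} → run B
t=1: ready={A,B} → run B
t=2: ready={A,B} → run B
t=3: ready={A,B,E} → run B
t=4: ready={A,B,E,G} → run B
t=5: ready={A,E,G} → run G
t=6: ready={A,E,G} → run G
t=7: ready={A,E} → run A
t=8: ready={A,E} → run A
t=9: ready={A,E} → run A
t=10: ready={A,E} → run A
t=11: ready={A,E} → run A
t=12: ready={A,E} → run A
t=13: ready={A,E} → run A
t=14: ready={E} → run E
t=15: ready={E} → run E
t=16: ready={E} → run E
t=17: (idle)
t=18: (idle)
t=19: (idle)
t=20: (idle)

running at tick 11 = A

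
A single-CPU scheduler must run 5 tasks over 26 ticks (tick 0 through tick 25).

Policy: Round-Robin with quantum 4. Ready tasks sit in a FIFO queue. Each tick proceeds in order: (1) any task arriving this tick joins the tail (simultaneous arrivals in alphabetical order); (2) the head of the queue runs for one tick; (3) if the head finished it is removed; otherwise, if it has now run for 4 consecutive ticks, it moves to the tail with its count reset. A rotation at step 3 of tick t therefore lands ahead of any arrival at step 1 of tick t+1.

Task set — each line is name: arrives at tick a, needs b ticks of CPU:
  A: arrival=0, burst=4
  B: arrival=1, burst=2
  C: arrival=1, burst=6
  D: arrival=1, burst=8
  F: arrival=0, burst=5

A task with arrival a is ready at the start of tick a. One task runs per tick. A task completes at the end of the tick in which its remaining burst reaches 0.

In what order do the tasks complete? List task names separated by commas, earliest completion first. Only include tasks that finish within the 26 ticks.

t=0: queue=[A,F] q_used=0 → run A
t=1: queue=[A,F,B,C,D] q_used=1 → run A
t=2: queue=[A,F,B,C,D] q_used=2 → run A
t=3: queue=[A,F,B,C,D] q_used=3 → run A
t=4: queue=[F,B,C,D] q_used=0 → run F
t=5: queue=[F,B,C,D] q_used=1 → run F
t=6: queue=[F,B,C,D] q_used=2 → run F
t=7: queue=[F,B,C,D] q_used=3 → run F
t=8: queue=[B,C,D,F] q_used=0 → run B
t=9: queue=[B,C,D,F] q_used=1 → run B
t=10: queue=[C,D,F] q_used=0 → run C
t=11: queue=[C,D,F] q_used=1 → run C
t=12: queue=[C,D,F] q_used=2 → run C
t=13: queue=[C,D,F] q_used=3 → run C
t=14: queue=[D,F,C] q_used=0 → run D
t=15: queue=[D,F,C] q_used=1 → run D
t=16: queue=[D,F,C] q_used=2 → run D
t=17: queue=[D,F,C] q_used=3 → run D
t=18: queue=[F,C,D] q_used=0 → run F
t=19: queue=[C,D] q_used=0 → run C
t=20: queue=[C,D] q_used=1 → run C
t=21: queue=[D] q_used=0 → run D
t=22: queue=[D] q_used=1 → run D
t=23: queue=[D] q_used=2 → run D
t=24: queue=[D] q_used=3 → run D
t=25: (idle)

completion order = A, B, F, C, D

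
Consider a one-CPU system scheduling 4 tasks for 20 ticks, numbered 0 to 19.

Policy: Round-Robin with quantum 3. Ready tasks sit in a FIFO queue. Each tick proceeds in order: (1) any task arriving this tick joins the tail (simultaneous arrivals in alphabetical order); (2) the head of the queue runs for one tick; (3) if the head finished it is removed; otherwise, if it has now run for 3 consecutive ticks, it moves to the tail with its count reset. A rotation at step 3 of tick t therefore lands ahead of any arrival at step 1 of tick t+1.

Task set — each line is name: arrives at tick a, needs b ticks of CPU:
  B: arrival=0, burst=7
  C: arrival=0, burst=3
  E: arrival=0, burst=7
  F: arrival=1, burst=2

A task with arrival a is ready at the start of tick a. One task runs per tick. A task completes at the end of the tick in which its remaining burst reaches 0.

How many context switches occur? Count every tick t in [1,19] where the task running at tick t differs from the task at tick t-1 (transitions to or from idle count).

context switches = 8

t=0: queue=[B,C,E] q_used=0 → run B
t=1: queue=[B,C,E,F] q_used=1 → run B
t=2: queue=[B,C,E,F] q_used=2 → run B
t=3: queue=[C,E,F,B] q_used=0 → run C
t=4: queue=[C,E,F,B] q_used=1 → run C
t=5: queue=[C,E,F,B] q_used=2 → run C
t=6: queue=[E,F,B] q_used=0 → run E
t=7: queue=[E,F,B] q_used=1 → run E
t=8: queue=[E,F,B] q_used=2 → run E
t=9: queue=[F,B,E] q_used=0 → run F
t=10: queue=[F,B,E] q_used=1 → run F
t=11: queue=[B,E] q_used=0 → run B
t=12: queue=[B,E] q_used=1 → run B
t=13: queue=[B,E] q_used=2 → run B
t=14: queue=[E,B] q_used=0 → run E
t=15: queue=[E,B] q_used=1 → run E
t=16: queue=[E,B] q_used=2 → run E
t=17: queue=[B,E] q_used=0 → run B
t=18: queue=[E] q_used=0 → run E
t=19: (idle)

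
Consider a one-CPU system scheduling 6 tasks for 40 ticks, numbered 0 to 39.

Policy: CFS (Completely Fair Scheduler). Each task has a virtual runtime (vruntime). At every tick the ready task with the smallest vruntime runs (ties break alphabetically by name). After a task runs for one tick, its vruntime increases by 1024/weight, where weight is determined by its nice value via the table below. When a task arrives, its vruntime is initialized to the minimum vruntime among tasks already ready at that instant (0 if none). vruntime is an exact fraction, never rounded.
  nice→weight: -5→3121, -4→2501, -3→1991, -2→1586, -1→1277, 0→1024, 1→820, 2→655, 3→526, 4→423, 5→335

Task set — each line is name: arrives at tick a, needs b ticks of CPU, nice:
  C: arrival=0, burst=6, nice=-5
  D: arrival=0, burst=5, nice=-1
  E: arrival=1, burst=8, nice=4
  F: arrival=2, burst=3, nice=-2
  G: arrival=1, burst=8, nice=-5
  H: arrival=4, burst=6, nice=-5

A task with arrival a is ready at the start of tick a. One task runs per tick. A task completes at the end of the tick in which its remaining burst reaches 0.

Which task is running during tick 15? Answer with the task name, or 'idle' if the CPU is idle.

running at tick 15 = G

t=0: vr[C=0 D=0] → run C
t=1: vr[C=1024/3121 D=0 E=0 G=0] → run D
t=2: vr[C=1024/3121 D=1024/1277 E=0 F=0 G=0] → run E
t=3: vr[C=1024/3121 D=1024/1277 E=1024/423 F=0 G=0] → run F
t=4: vr[C=1024/3121 D=1024/1277 E=1024/423 F=512/793 G=0 H=0] → run G
t=5: vr[C=1024/3121 D=1024/1277 E=1024/423 F=512/793 G=1024/3121 H=0] → run H
t=6: vr[C=1024/3121 D=1024/1277 E=1024/423 F=512/793 G=1024/3121 H=1024/3121] → run C
t=7: vr[C=2048/3121 D=1024/1277 E=1024/423 F=512/793 G=1024/3121 H=1024/3121] → run G
t=8: vr[C=2048/3121 D=1024/1277 E=1024/423 F=512/793 G=2048/3121 H=1024/3121] → run H
t=9: vr[C=2048/3121 D=1024/1277 E=1024/423 F=512/793 G=2048/3121 H=2048/3121] → run F
t=10: vr[C=2048/3121 D=1024/1277 E=1024/423 F=1024/793 G=2048/3121 H=2048/3121] → run C
t=11: vr[C=3072/3121 D=1024/1277 E=1024/423 F=1024/793 G=2048/3121 H=2048/3121] → run G
t=12: vr[C=3072/3121 D=1024/1277 E=1024/423 F=1024/793 G=3072/3121 H=2048/3121] → run H
t=13: vr[C=3072/3121 D=1024/1277 E=1024/423 F=1024/793 G=3072/3121 H=3072/3121] → run D
t=14: vr[C=3072/3121 D=2048/1277 E=1024/423 F=1024/793 G=3072/3121 H=3072/3121] → run C
t=15: vr[C=4096/3121 D=2048/1277 E=1024/423 F=1024/793 G=3072/3121 H=3072/3121] → run G
t=16: vr[C=4096/3121 D=2048/1277 E=1024/423 F=1024/793 G=4096/3121 H=3072/3121] → run H
t=17: vr[C=4096/3121 D=2048/1277 E=1024/423 F=1024/793 G=4096/3121 H=4096/3121] → run F
t=18: vr[C=4096/3121 D=2048/1277 E=1024/423 G=4096/3121 H=4096/3121] → run C
t=19: vr[C=5120/3121 D=2048/1277 E=1024/423 G=4096/3121 H=4096/3121] → run G
t=20: vr[C=5120/3121 D=2048/1277 E=1024/423 G=5120/3121 H=4096/3121] → run H
t=21: vr[C=5120/3121 D=2048/1277 E=1024/423 G=5120/3121 H=5120/3121] → run D
t=22: vr[C=5120/3121 D=3072/1277 E=1024/423 G=5120/3121 H=5120/3121] → run C
t=23: vr[D=3072/1277 E=1024/423 G=5120/3121 H=5120/3121] → run G
t=24: vr[D=3072/1277 E=1024/423 G=6144/3121 H=5120/3121] → run H
t=25: vr[D=3072/1277 E=1024/423 G=6144/3121] → run G
t=26: vr[D=3072/1277 E=1024/423 G=7168/3121] → run G
t=27: vr[D=3072/1277 E=1024/423] → run D
t=28: vr[D=4096/1277 E=1024/423] → run E
t=29: vr[D=4096/1277 E=2048/423] → run D
t=30: vr[E=2048/423] → run E
t=31: vr[E=1024/141] → run E
t=32: vr[E=4096/423] → run E
t=33: vr[E=5120/423] → run E
t=34: vr[E=2048/141] → run E
t=35: vr[E=7168/423] → run E
t=36: (idle)
t=37: (idle)
t=38: (idle)
t=39: (idle)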